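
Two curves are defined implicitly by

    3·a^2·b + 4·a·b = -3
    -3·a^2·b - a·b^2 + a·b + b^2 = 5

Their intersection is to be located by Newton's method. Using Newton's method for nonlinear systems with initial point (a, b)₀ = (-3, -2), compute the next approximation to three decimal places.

At (-3, -2): F = (-27.000, 71.000).
Jacobian J = [[6·a·b + 4·b, 3·a^2 + 4·a], [-6·a·b - b^2 + b, -3·a^2 - 2·a·b + a + 2·b]].
At the point, J = [[28.000, 15.000], [-42.000, -46.000]] (det J = -658.000).
Solving J·Δ = −F gives Δ = (0.269, 1.298).
Then the next iterate is (a, b)₁ = (-2.731, -0.702).

(-2.731, -0.702)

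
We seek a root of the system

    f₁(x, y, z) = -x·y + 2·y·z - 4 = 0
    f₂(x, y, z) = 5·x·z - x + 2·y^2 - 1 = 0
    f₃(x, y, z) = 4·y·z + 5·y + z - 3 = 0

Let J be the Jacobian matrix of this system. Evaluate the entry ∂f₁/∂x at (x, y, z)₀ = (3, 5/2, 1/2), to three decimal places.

-2.500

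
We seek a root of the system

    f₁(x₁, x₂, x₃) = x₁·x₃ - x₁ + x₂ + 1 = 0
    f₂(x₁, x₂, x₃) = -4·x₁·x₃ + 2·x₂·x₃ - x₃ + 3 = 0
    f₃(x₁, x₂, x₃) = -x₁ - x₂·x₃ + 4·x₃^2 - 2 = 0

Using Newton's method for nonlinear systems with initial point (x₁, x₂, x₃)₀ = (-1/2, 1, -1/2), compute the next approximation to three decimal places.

(-10.071, -16.000, -0.286)

At (-1/2, 1, -1/2): F = (2.750, 1.500, 0.000).
Jacobian J = [[x₃ - 1, 1, x₁], [-4·x₃, 2·x₃, -4·x₁ + 2·x₂ - 1], [-1, -x₃, -x₂ + 8·x₃]].
At the point, J = [[-1.500, 1.000, -0.500], [2.000, -1.000, 3.000], [-1.000, 0.500, -5.000]] (det J = 1.750).
Solving J·Δ = −F gives Δ = (-9.571, -17.000, 0.214).
Then the next iterate is (x₁, x₂, x₃)₁ = (-10.071, -16.000, -0.286).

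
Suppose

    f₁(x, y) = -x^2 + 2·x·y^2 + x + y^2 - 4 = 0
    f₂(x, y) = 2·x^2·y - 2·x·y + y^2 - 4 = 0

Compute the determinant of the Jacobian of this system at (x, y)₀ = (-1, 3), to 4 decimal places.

102.0000

J = [[-2·x + 2·y^2 + 1, 4·x·y + 2·y], [4·x·y - 2·y, 2·x^2 - 2·x + 2·y]].
At the point, J = [[21.0000, -6.0000], [-18.0000, 10.0000]].
det J = 102.0000.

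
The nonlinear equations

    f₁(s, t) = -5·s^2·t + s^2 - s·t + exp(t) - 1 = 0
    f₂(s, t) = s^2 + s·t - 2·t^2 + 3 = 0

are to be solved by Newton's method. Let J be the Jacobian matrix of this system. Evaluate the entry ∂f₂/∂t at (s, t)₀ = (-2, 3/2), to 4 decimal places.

-8.0000

∂f₂/∂t = s - 4·t.
At (-2, 3/2) this is -8.0000.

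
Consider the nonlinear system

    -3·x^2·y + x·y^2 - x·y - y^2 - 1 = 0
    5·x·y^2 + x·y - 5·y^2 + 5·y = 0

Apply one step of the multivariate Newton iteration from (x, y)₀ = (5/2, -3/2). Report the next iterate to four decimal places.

At (5/2, -3/2): F = (34.2500, 5.6250).
Jacobian J = [[-6·x·y + y^2 - y, -3·x^2 + 2·x·y - x - 2·y], [5·y^2 + y, 10·x·y + x - 10·y + 5]].
At the point, J = [[26.2500, -25.7500], [9.7500, -15.0000]] (det J = -142.6875).
Solving J·Δ = −F gives Δ = (-2.5854, -1.3055).
Then the next iterate is (x, y)₁ = (-0.0854, -2.8055).

(-0.0854, -2.8055)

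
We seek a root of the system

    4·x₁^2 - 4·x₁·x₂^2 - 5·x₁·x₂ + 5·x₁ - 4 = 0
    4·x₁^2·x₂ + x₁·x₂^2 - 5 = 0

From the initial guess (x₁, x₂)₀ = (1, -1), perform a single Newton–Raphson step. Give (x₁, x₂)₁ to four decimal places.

(0.2653, 0.4286)

At (1, -1): F = (6.0000, -8.0000).
Jacobian J = [[8·x₁ - 4·x₂^2 - 5·x₂ + 5, -8·x₁·x₂ - 5·x₁], [8·x₁·x₂ + x₂^2, 4·x₁^2 + 2·x₁·x₂]].
At the point, J = [[14.0000, 3.0000], [-7.0000, 2.0000]] (det J = 49.0000).
Solving J·Δ = −F gives Δ = (-0.7347, 1.4286).
Then the next iterate is (x₁, x₂)₁ = (0.2653, 0.4286).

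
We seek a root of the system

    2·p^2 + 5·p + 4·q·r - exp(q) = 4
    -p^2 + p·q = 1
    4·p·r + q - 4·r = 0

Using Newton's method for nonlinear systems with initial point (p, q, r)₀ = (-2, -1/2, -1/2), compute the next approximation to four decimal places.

(-2.1299, -2.7273, -0.2056)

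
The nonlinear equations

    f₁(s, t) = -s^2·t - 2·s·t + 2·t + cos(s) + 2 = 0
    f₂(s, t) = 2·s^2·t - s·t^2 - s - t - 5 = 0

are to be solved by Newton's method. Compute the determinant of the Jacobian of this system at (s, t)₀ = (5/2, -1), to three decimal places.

-5.375

J = [[-2·s·t - 2·t - sin(s), -s^2 - 2·s + 2], [4·s·t - t^2 - 1, 2·s^2 - 2·s·t - 1]].
At the point, J = [[6.40153, -9.250], [-12.000, 16.500]].
det J = -5.375.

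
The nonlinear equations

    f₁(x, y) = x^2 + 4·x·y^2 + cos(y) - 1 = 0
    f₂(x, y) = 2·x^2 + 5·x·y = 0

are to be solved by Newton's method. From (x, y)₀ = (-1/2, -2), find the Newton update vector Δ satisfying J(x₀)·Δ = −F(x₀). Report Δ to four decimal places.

(0.3758, 0.3961)

At (-1/2, -2): F = (-9.166147, 5.5000).
Jacobian J = [[2·x + 4·y^2, 8·x·y - sin(y)], [4·x + 5·y, 5·x]].
At the point, J = [[15.0000, 8.909297], [-12.0000, -2.5000]] (det J = 69.411569).
Solving J·Δ = −F gives Δ = (0.3758, 0.3961).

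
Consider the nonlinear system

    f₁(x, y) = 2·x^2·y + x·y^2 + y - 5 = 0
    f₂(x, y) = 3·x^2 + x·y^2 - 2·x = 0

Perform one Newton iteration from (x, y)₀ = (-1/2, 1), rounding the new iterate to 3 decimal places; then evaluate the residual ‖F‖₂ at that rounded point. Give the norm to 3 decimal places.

At (-1/2, 1): F = (-4.000, 1.250).
Jacobian J = [[4·x·y + y^2, 2·x^2 + 2·x·y + 1], [6·x + y^2 - 2, 2·x·y]].
At the point, J = [[-1.000, 0.500], [-4.000, -1.000]] (det J = 3.000).
Solving J·Δ = −F gives Δ = (-1.125, 5.750).
Then the next iterate is (x, y)₁ = (-1.625, 6.750).
Re-evaluating at (-1.625, 6.750): F = (-36.64062, -62.86719), so ‖F‖₂ = 72.766.

72.766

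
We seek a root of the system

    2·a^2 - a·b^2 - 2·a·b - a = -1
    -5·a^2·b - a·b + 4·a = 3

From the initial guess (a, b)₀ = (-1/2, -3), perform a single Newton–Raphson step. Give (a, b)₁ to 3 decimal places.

At (-1/2, -3): F = (3.500, -2.750).
Jacobian J = [[4·a - b^2 - 2·b - 1, -2·a·b - 2·a], [-10·a·b - b + 4, -5·a^2 - a]].
At the point, J = [[-6.000, -2.000], [-8.000, -0.750]] (det J = -11.500).
Solving J·Δ = −F gives Δ = (-0.707, 3.870).
Then the next iterate is (a, b)₁ = (-1.207, 0.870).

(-1.207, 0.870)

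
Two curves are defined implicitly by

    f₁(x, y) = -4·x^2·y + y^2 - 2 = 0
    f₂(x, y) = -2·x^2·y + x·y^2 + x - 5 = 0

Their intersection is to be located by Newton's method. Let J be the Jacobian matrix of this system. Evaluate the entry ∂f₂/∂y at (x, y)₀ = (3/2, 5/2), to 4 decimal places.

∂f₂/∂y = -2·x^2 + 2·x·y.
At (3/2, 5/2) this is 3.0000.

3.0000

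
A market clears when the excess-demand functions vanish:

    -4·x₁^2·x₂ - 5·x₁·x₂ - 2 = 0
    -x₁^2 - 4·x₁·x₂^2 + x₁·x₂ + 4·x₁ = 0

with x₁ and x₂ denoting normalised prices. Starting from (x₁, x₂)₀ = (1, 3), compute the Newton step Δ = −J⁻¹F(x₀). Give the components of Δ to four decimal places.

At (1, 3): F = (-29.0000, -30.0000).
Jacobian J = [[-8·x₁·x₂ - 5·x₂, -4·x₁^2 - 5·x₁], [-2·x₁ - 4·x₂^2 + x₂ + 4, -8·x₁·x₂ + x₁]].
At the point, J = [[-39.0000, -9.0000], [-31.0000, -23.0000]] (det J = 618.0000).
Solving J·Δ = −F gives Δ = (-0.6424, -0.4385).

(-0.6424, -0.4385)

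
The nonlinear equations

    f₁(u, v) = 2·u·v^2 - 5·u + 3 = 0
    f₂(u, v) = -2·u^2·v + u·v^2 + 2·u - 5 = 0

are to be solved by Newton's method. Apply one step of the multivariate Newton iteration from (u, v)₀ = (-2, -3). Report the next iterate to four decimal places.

(-1.9451, -2.0714)

At (-2, -3): F = (-23.0000, -3.0000).
Jacobian J = [[2·v^2 - 5, 4·u·v], [-4·u·v + v^2 + 2, -2·u^2 + 2·u·v]].
At the point, J = [[13.0000, 24.0000], [-13.0000, 4.0000]] (det J = 364.0000).
Solving J·Δ = −F gives Δ = (0.0549, 0.9286).
Then the next iterate is (u, v)₁ = (-1.9451, -2.0714).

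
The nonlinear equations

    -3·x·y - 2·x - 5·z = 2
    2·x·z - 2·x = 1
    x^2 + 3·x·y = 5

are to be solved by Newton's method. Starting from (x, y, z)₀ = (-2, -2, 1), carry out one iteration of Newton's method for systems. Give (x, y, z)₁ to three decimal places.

(-2.458, 0.597, 0.750)

At (-2, -2, 1): F = (-15.000, -1.000, 11.000).
Jacobian J = [[-3·y - 2, -3·x, -5], [2·z - 2, 0, 2·x], [2·x + 3·y, 3·x, 0]].
At the point, J = [[4.000, 6.000, -5.000], [0.000, 0.000, -4.000], [-10.000, -6.000, 0.000]] (det J = 144.000).
Solving J·Δ = −F gives Δ = (-0.458, 2.597, -0.250).
Then the next iterate is (x, y, z)₁ = (-2.458, 0.597, 0.750).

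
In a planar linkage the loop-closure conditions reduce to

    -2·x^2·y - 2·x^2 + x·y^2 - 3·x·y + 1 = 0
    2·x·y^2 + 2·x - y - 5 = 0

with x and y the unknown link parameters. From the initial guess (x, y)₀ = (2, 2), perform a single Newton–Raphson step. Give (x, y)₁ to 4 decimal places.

(1.0091, 1.7939)

At (2, 2): F = (-27.0000, 13.0000).
Jacobian J = [[-4·x·y - 4·x + y^2 - 3·y, -2·x^2 + 2·x·y - 3·x], [2·y^2 + 2, 4·x·y - 1]].
At the point, J = [[-26.0000, -6.0000], [10.0000, 15.0000]] (det J = -330.0000).
Solving J·Δ = −F gives Δ = (-0.9909, -0.2061).
Then the next iterate is (x, y)₁ = (1.0091, 1.7939).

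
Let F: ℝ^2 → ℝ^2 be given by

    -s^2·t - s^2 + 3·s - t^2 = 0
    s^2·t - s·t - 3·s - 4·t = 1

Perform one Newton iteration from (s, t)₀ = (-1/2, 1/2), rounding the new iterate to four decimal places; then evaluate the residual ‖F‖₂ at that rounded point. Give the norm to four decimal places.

At (-1/2, 1/2): F = (-2.1250, -1.1250).
Jacobian J = [[-2·s·t - 2·s + 3, -s^2 - 2·t], [2·s·t - t - 3, s^2 - s - 4]].
At the point, J = [[4.5000, -1.2500], [-4.0000, -3.2500]] (det J = -19.6250).
Solving J·Δ = −F gives Δ = (0.2803, -0.6911).
Then the next iterate is (s, t)₁ = (-0.2197, -0.1911).
Re-evaluating at (-0.2197, -0.1911): F = (-0.734663, 0.372291), so ‖F‖₂ = 0.8236.

0.8236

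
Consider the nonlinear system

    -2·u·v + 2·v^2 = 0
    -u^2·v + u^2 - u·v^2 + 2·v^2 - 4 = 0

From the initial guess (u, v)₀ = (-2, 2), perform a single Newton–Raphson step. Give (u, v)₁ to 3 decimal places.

(0.000, 1.333)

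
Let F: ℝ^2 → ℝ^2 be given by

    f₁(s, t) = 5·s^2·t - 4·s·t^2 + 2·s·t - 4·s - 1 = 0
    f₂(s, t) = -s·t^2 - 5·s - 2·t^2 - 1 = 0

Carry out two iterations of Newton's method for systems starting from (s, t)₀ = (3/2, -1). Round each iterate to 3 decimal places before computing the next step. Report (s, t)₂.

At (3/2, -1): F = (-27.250, -12.000).
Jacobian J = [[10·s·t - 4·t^2 + 2·t - 4, 5·s^2 - 8·s·t + 2·s], [-t^2 - 5, -2·s·t - 4·t]].
At the point, J = [[-25.000, 26.250], [-6.000, 7.000]] (det J = -17.500).
Solving J·Δ = −F gives Δ = (7.100, 7.800).
Then the next iterate is (s, t)₁ = (8.600, 6.800).
Round to (8.600, 6.800) and repeat: F = (1005.544, -534.144), J = [[409.440, -80.840], [-51.240, -144.160]].
Δ = (-2.978, -2.647), so (s, t)₂ = (5.622, 4.153).

(5.622, 4.153)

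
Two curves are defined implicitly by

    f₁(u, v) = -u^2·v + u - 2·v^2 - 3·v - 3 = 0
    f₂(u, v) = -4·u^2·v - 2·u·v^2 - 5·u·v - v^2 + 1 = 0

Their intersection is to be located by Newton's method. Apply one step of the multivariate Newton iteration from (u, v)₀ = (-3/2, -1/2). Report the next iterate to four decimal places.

At (-3/2, -1/2): F = (-2.3750, 2.2500).
Jacobian J = [[-2·u·v + 1, -u^2 - 4·v - 3], [-8·u·v - 2·v^2 - 5·v, -4·u^2 - 4·u·v - 5·u - 2·v]].
At the point, J = [[-0.5000, -3.2500], [-4.0000, -3.5000]] (det J = -11.2500).
Solving J·Δ = −F gives Δ = (1.3889, -0.9444).
Then the next iterate is (u, v)₁ = (-0.1111, -1.4444).

(-0.1111, -1.4444)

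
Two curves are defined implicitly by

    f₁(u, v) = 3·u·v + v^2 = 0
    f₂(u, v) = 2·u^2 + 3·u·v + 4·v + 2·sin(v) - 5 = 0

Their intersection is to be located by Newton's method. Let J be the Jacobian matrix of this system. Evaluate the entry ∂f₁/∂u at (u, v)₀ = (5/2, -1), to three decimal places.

-3.000

∂f₁/∂u = 3·v.
At (5/2, -1) this is -3.000.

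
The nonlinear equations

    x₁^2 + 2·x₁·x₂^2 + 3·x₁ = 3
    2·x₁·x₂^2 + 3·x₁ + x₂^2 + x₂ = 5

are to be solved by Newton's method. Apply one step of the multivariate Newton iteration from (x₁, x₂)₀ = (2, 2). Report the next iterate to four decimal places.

(1.1727, 1.3381)

At (2, 2): F = (23.0000, 23.0000).
Jacobian J = [[2·x₁ + 2·x₂^2 + 3, 4·x₁·x₂], [2·x₂^2 + 3, 4·x₁·x₂ + 2·x₂ + 1]].
At the point, J = [[15.0000, 16.0000], [11.0000, 21.0000]] (det J = 139.0000).
Solving J·Δ = −F gives Δ = (-0.8273, -0.6619).
Then the next iterate is (x₁, x₂)₁ = (1.1727, 1.3381).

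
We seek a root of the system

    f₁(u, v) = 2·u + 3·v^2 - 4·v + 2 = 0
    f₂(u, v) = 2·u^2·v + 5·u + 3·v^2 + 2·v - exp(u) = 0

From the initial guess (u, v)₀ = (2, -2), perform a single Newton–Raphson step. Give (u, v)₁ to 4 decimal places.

(1.5365, -0.4329)

At (2, -2): F = (26.0000, -5.389056).
Jacobian J = [[2, 6·v - 4], [4·u·v - exp(u) + 5, 2·u^2 + 6·v + 2]].
At the point, J = [[2.0000, -16.0000], [-18.389056, -2.0000]] (det J = -298.224898).
Solving J·Δ = −F gives Δ = (-0.4635, 1.5671).
Then the next iterate is (u, v)₁ = (1.5365, -0.4329).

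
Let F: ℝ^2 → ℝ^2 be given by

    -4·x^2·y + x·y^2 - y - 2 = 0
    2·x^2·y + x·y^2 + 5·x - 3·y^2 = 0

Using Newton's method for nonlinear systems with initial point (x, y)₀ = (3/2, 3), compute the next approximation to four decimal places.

(0.9088, 0.4625)

At (3/2, 3): F = (-18.5000, 7.5000).
Jacobian J = [[-8·x·y + y^2, -4·x^2 + 2·x·y - 1], [4·x·y + y^2 + 5, 2·x^2 + 2·x·y - 6·y]].
At the point, J = [[-27.0000, -1.0000], [32.0000, -4.5000]] (det J = 153.5000).
Solving J·Δ = −F gives Δ = (-0.5912, -2.5375).
Then the next iterate is (x, y)₁ = (0.9088, 0.4625).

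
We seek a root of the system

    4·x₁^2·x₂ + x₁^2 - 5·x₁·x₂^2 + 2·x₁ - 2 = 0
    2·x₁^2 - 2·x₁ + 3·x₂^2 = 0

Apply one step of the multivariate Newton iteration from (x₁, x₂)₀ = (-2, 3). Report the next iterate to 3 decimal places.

At (-2, 3): F = (136.000, 39.000).
Jacobian J = [[8·x₁·x₂ + 2·x₁ - 5·x₂^2 + 2, 4·x₁^2 - 10·x₁·x₂], [4·x₁ - 2, 6·x₂]].
At the point, J = [[-95.000, 76.000], [-10.000, 18.000]] (det J = -950.000).
Solving J·Δ = −F gives Δ = (-0.543, -2.468).
Then the next iterate is (x₁, x₂)₁ = (-2.543, 0.532).

(-2.543, 0.532)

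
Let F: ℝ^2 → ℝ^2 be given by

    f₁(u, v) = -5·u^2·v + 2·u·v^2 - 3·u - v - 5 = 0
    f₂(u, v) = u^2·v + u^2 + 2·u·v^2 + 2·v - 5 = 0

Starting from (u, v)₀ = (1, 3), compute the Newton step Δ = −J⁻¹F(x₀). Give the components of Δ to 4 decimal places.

At (1, 3): F = (-8.0000, 23.0000).
Jacobian J = [[-10·u·v + 2·v^2 - 3, -5·u^2 + 4·u·v - 1], [2·u·v + 2·u + 2·v^2, u^2 + 4·u·v + 2]].
At the point, J = [[-15.0000, 6.0000], [26.0000, 15.0000]] (det J = -381.0000).
Solving J·Δ = −F gives Δ = (-0.6772, -0.3596).

(-0.6772, -0.3596)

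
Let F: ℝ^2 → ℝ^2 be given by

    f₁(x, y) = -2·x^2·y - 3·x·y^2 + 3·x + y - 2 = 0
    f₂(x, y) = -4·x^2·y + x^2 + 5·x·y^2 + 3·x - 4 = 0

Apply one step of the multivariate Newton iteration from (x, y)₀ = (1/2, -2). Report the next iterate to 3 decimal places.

At (1/2, -2): F = (-7.500, 9.750).
Jacobian J = [[-4·x·y - 3·y^2 + 3, -2·x^2 - 6·x·y + 1], [-8·x·y + 2·x + 5·y^2 + 3, -4·x^2 + 10·x·y]].
At the point, J = [[-5.000, 6.500], [32.000, -11.000]] (det J = -153.000).
Solving J·Δ = −F gives Δ = (0.125, 1.250).
Then the next iterate is (x, y)₁ = (0.625, -0.750).

(0.625, -0.750)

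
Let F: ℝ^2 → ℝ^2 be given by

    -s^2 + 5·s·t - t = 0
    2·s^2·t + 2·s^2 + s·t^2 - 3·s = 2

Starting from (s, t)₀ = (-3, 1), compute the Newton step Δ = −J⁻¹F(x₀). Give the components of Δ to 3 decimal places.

At (-3, 1): F = (-25.000, 40.000).
Jacobian J = [[-2·s + 5·t, 5·s - 1], [4·s·t + 4·s + t^2 - 3, 2·s^2 + 2·s·t]].
At the point, J = [[11.000, -16.000], [-26.000, 12.000]] (det J = -284.000).
Solving J·Δ = −F gives Δ = (1.197, -0.739).

(1.197, -0.739)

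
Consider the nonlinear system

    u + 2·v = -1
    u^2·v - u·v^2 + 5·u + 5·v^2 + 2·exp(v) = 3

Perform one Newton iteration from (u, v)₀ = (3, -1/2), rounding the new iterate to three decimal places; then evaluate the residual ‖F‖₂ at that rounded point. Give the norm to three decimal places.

At (3, -1/2): F = (3.000, 9.21306).
Jacobian J = [[1, 2], [2·u·v - v^2 + 5, u^2 - 2·u·v + 10·v + 2·exp(v)]].
At the point, J = [[1.000, 2.000], [1.750, 8.21306]] (det J = 4.71306).
Solving J·Δ = −F gives Δ = (-1.318, -0.841).
Then the next iterate is (u, v)₁ = (1.682, -1.341).
Re-evaluating at (1.682, -1.341): F = (0.000, 8.10601), so ‖F‖₂ = 8.106.

8.106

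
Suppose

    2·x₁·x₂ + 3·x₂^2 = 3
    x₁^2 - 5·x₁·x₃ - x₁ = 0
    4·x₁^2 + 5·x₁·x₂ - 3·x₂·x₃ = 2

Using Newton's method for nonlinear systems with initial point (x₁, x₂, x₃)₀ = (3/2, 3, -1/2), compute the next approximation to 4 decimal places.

At (3/2, 3, -1/2): F = (33.0000, 4.5000, 34.0000).
Jacobian J = [[2·x₂, 2·x₁ + 6·x₂, 0], [2·x₁ - 5·x₃ - 1, 0, -5·x₁], [8·x₁ + 5·x₂, 5·x₁ - 3·x₃, -3·x₂]].
At the point, J = [[6.0000, 21.0000, 0.0000], [4.5000, 0.0000, -7.5000], [27.0000, 9.0000, -9.0000]] (det J = -2997.0000).
Solving J·Δ = −F gives Δ = (-0.7598, -1.3544, 0.1441).
Then the next iterate is (x₁, x₂, x₃)₁ = (0.7402, 1.6456, -0.3559).

(0.7402, 1.6456, -0.3559)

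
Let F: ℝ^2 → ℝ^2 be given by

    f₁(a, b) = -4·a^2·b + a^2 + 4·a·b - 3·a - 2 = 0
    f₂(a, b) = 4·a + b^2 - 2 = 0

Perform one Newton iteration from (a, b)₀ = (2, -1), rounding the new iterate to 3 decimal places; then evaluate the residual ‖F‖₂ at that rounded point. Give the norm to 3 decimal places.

2325.256

At (2, -1): F = (4.000, 7.000).
Jacobian J = [[-8·a·b + 2·a + 4·b - 3, -4·a^2 + 4·a], [4, 2·b]].
At the point, J = [[13.000, -8.000], [4.000, -2.000]] (det J = 6.000).
Solving J·Δ = −F gives Δ = (-8.000, -12.500).
Then the next iterate is (a, b)₁ = (-6.000, -13.500).
Re-evaluating at (-6.000, -13.500): F = (2320.000, 156.250), so ‖F‖₂ = 2325.256.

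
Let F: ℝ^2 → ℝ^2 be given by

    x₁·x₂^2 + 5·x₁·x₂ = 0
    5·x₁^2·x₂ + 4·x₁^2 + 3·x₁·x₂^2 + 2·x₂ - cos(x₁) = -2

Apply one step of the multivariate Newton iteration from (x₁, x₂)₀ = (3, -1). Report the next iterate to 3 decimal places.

At (3, -1): F = (-12.000, 0.98999).
Jacobian J = [[x₂^2 + 5·x₂, 2·x₁·x₂ + 5·x₁], [10·x₁·x₂ + 8·x₁ + 3·x₂^2 + sin(x₁), 5·x₁^2 + 6·x₁·x₂ + 2]].
At the point, J = [[-4.000, 9.000], [-2.85888, 29.000]] (det J = -90.27008).
Solving J·Δ = −F gives Δ = (-3.954, -0.424).
Then the next iterate is (x₁, x₂)₁ = (-0.954, -1.424).

(-0.954, -1.424)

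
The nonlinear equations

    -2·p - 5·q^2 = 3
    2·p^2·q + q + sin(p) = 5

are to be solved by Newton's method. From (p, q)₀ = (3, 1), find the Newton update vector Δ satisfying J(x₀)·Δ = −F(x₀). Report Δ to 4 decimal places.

At (3, 1): F = (-14.0000, 14.141120).
Jacobian J = [[-2, -10·q], [4·p·q + cos(p), 2·p^2 + 1]].
At the point, J = [[-2.0000, -10.0000], [11.010008, 19.0000]] (det J = 72.100075).
Solving J·Δ = −F gives Δ = (1.7280, -1.7456).

(1.7280, -1.7456)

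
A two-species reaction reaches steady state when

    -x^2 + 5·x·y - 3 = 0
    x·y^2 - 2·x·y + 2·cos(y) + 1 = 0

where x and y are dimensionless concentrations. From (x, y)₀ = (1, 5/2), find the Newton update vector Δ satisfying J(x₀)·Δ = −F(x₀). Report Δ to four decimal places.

(-0.9531, 0.3015)

At (1, 5/2): F = (8.5000, 0.647713).
Jacobian J = [[-2·x + 5·y, 5·x], [y^2 - 2·y, 2·x·y - 2·x - 2·sin(y)]].
At the point, J = [[10.5000, 5.0000], [1.2500, 1.803056]] (det J = 12.682085).
Solving J·Δ = −F gives Δ = (-0.9531, 0.3015).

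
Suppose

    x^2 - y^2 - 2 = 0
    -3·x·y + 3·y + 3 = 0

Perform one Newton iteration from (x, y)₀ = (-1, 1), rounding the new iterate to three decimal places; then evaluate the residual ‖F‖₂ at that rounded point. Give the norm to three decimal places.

2.135

At (-1, 1): F = (-2.000, 9.000).
Jacobian J = [[2·x, -2·y], [-3·y, -3·x + 3]].
At the point, J = [[-2.000, -2.000], [-3.000, 6.000]] (det J = -18.000).
Solving J·Δ = −F gives Δ = (0.333, -1.333).
Then the next iterate is (x, y)₁ = (-0.667, -0.333).
Re-evaluating at (-0.667, -0.333): F = (-1.666, 1.33467), so ‖F‖₂ = 2.135.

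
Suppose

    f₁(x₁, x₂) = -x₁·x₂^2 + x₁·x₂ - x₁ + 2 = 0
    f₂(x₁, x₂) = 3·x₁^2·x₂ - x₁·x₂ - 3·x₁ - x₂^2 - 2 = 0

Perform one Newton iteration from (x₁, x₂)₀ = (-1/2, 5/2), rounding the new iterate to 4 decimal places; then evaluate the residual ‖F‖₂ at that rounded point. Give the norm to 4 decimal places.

2.6155

At (-1/2, 5/2): F = (4.3750, -3.6250).
Jacobian J = [[-x₂^2 + x₂ - 1, -2·x₁·x₂ + x₁], [6·x₁·x₂ - x₂ - 3, 3·x₁^2 - x₁ - 2·x₂]].
At the point, J = [[-4.7500, 2.0000], [-13.0000, -3.7500]] (det J = 43.8125).
Solving J·Δ = −F gives Δ = (0.2090, -1.6912).
Then the next iterate is (x₁, x₂)₁ = (-0.2910, 0.8088).
Re-evaluating at (-0.2910, 0.8088): F = (2.245999, -1.340327), so ‖F‖₂ = 2.6155.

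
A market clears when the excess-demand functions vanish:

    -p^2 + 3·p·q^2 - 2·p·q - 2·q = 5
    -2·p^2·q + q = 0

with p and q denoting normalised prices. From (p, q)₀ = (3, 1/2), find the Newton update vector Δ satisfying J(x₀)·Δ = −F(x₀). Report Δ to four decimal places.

(-2.4610, 0.3686)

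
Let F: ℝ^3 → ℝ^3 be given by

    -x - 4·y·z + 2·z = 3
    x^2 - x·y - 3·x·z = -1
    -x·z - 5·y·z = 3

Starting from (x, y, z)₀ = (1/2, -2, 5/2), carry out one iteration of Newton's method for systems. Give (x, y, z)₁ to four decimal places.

(0.9171, -2.1071, 0.2846)

At (1/2, -2, 5/2): F = (21.5000, -1.5000, 20.7500).
Jacobian J = [[-1, -4·z, -4·y + 2], [2·x - y - 3·z, -x, -3·x], [-z, -5·z, -x - 5·y]].
At the point, J = [[-1.0000, -10.0000, 10.0000], [-4.5000, -0.5000, -1.5000], [-2.5000, -12.5000, 9.5000]] (det J = 108.5000).
Solving J·Δ = −F gives Δ = (0.4171, -0.1071, -2.2154).
Then the next iterate is (x, y, z)₁ = (0.9171, -2.1071, 0.2846).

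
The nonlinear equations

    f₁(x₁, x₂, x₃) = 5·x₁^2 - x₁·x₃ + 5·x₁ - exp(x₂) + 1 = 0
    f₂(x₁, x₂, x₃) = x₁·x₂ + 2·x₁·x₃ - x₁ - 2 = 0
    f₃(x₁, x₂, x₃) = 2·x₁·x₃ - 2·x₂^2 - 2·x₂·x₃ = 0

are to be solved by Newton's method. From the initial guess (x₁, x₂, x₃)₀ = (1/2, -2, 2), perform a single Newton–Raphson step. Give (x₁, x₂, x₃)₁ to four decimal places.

At (1/2, -2, 2): F = (3.614665, -1.5000, 2.0000).
Jacobian J = [[10·x₁ - x₃ + 5, -exp(x₂), -x₁], [x₂ + 2·x₃ - 1, x₁, 2·x₁], [2·x₃, -4·x₂ - 2·x₃, 2·x₁ - 2·x₂]].
At the point, J = [[8.0000, -0.135335, -0.5000], [1.0000, 0.5000, 1.0000], [4.0000, 4.0000, 5.0000]] (det J = -12.864665).
Solving J·Δ = −F gives Δ = (-0.2493, -6.4996, 4.9991).
Then the next iterate is (x₁, x₂, x₃)₁ = (0.2507, -8.4996, 6.9991).

(0.2507, -8.4996, 6.9991)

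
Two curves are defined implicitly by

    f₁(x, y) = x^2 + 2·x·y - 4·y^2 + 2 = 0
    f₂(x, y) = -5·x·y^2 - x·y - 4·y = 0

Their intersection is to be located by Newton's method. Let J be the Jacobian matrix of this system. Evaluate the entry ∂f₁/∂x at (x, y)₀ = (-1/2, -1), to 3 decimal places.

∂f₁/∂x = 2·x + 2·y.
At (-1/2, -1) this is -3.000.

-3.000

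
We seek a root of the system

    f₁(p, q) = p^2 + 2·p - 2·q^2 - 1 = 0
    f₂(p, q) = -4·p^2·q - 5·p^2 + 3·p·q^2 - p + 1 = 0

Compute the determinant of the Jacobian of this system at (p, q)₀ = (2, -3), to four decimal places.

-960.0000

J = [[2·p + 2, -4·q], [-8·p·q - 10·p + 3·q^2 - 1, -4·p^2 + 6·p·q]].
At the point, J = [[6.0000, 12.0000], [54.0000, -52.0000]].
det J = -960.0000.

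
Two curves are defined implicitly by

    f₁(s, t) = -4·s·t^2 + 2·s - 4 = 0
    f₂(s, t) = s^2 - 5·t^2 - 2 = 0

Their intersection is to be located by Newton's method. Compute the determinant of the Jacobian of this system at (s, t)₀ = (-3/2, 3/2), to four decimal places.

J = [[-4·t^2 + 2, -8·s·t], [2·s, -10·t]].
At the point, J = [[-7.0000, 18.0000], [-3.0000, -15.0000]].
det J = 159.0000.

159.0000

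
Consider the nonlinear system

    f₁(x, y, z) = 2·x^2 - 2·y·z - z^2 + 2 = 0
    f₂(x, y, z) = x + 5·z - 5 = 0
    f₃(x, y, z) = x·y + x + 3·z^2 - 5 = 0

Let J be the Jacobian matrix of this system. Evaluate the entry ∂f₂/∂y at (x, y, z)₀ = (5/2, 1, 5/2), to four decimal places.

∂f₂/∂y = 0.
At (5/2, 1, 5/2) this is 0.0000.

0.0000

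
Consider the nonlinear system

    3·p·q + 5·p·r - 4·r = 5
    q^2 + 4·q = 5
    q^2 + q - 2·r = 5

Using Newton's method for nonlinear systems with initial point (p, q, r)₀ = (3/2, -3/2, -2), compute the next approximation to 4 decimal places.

(0.7802, 7.2500, -10.8750)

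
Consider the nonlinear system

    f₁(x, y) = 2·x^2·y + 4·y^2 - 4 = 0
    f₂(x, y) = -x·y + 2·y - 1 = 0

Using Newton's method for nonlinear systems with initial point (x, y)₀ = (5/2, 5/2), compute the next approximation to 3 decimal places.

(1.816, 1.418)

At (5/2, 5/2): F = (52.250, -2.250).
Jacobian J = [[4·x·y, 2·x^2 + 8·y], [-y, -x + 2]].
At the point, J = [[25.000, 32.500], [-2.500, -0.500]] (det J = 68.750).
Solving J·Δ = −F gives Δ = (-0.684, -1.082).
Then the next iterate is (x, y)₁ = (1.816, 1.418).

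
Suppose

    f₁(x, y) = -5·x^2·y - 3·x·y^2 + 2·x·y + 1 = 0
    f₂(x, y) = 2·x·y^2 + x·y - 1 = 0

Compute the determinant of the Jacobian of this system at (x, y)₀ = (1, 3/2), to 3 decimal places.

J = [[-10·x·y - 3·y^2 + 2·y, -5·x^2 - 6·x·y + 2·x], [2·y^2 + y, 4·x·y + x]].
At the point, J = [[-18.750, -12.000], [6.000, 7.000]].
det J = -59.250.

-59.250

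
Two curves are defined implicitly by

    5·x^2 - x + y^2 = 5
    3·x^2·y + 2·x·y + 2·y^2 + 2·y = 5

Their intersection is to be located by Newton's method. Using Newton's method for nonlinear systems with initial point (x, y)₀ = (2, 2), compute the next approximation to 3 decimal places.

(1.251, 1.306)

At (2, 2): F = (17.000, 39.000).
Jacobian J = [[10·x - 1, 2·y], [6·x·y + 2·y, 3·x^2 + 2·x + 4·y + 2]].
At the point, J = [[19.000, 4.000], [28.000, 26.000]] (det J = 382.000).
Solving J·Δ = −F gives Δ = (-0.749, -0.694).
Then the next iterate is (x, y)₁ = (1.251, 1.306).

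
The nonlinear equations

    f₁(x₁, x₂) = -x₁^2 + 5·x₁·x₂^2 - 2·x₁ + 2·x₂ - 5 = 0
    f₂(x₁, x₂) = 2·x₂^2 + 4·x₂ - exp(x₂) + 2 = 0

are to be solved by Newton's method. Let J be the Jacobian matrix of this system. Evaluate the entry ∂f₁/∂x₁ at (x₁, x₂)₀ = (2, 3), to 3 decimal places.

∂f₁/∂x₁ = -2·x₁ + 5·x₂^2 - 2.
At (2, 3) this is 39.000.

39.000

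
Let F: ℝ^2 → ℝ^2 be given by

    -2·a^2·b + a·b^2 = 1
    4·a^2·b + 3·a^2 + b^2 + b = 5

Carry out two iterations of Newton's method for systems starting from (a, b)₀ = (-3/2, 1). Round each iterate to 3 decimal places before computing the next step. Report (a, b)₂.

At (-3/2, 1): F = (-7.000, 12.750).
Jacobian J = [[-4·a·b + b^2, -2·a^2 + 2·a·b], [8·a·b + 6·a, 4·a^2 + 2·b + 1]].
At the point, J = [[7.000, -7.500], [-21.000, 12.000]] (det J = -73.500).
Solving J·Δ = −F gives Δ = (0.158, -0.786).
Then the next iterate is (a, b)₁ = (-1.342, 0.214).
Round to (-1.342, 0.214) and repeat: F = (-1.83227, 2.20431), J = [[1.19455, -4.17630], [-10.34950, 8.63186]].
Δ = (-0.201, -0.496), so (a, b)₂ = (-1.543, -0.282).

(-1.543, -0.282)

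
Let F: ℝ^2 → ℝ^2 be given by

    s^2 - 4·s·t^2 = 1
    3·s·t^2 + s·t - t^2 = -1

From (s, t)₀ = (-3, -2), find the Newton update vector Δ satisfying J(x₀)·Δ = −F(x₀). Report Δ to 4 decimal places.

(1.4611, 0.4970)

At (-3, -2): F = (56.0000, -33.0000).
Jacobian J = [[2·s - 4·t^2, -8·s·t], [3·t^2 + t, 6·s·t + s - 2·t]].
At the point, J = [[-22.0000, -48.0000], [10.0000, 37.0000]] (det J = -334.0000).
Solving J·Δ = −F gives Δ = (1.4611, 0.4970).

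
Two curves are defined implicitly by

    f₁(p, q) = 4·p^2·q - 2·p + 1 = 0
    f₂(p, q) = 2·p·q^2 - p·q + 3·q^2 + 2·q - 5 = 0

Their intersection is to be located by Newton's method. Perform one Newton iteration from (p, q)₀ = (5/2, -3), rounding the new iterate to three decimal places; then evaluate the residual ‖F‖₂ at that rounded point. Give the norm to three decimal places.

At (5/2, -3): F = (-79.000, 68.500).
Jacobian J = [[8·p·q - 2, 4·p^2], [2·q^2 - q, 4·p·q - p + 6·q + 2]].
At the point, J = [[-62.000, 25.000], [21.000, -48.500]] (det J = 2482.000).
Solving J·Δ = −F gives Δ = (-0.854, 1.043).
Then the next iterate is (p, q)₁ = (1.646, -1.957).
Re-evaluating at (1.646, -1.957): F = (-23.50053, 18.40463), so ‖F‖₂ = 29.850.

29.850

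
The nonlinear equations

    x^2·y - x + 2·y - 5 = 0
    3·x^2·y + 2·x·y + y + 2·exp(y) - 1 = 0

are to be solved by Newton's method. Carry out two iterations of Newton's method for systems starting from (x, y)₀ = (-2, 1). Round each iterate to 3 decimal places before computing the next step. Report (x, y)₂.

(-5.023, -0.030)

At (-2, 1): F = (3.000, 13.43656).
Jacobian J = [[2·x·y - 1, x^2 + 2], [6·x·y + 2·y, 3·x^2 + 2·x + 2·exp(y) + 1]].
At the point, J = [[-5.000, 6.000], [-10.000, 14.43656]] (det J = -12.18282).
Solving J·Δ = −F gives Δ = (-3.062, -3.052).
Then the next iterate is (x, y)₁ = (-5.062, -2.052).
Round to (-5.062, -2.052) and repeat: F = (-56.62213, -139.76098), J = [[19.77445, 27.62384], [58.21934, 68.00449]].
Δ = (0.039, 2.022), so (x, y)₂ = (-5.023, -0.030).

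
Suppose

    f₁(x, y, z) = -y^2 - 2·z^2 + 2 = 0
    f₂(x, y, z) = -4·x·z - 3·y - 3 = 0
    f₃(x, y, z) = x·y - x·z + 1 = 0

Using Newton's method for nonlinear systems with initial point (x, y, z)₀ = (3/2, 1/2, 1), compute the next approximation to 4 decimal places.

At (3/2, 1/2, 1): F = (-0.2500, -10.5000, 0.2500).
Jacobian J = [[0, -2·y, -4·z], [-4·z, -3, -4·x], [y - z, x, -x]].
At the point, J = [[0.0000, -1.0000, -4.0000], [-4.0000, -3.0000, -6.0000], [-0.5000, 1.5000, -1.5000]] (det J = 33.0000).
Solving J·Δ = −F gives Δ = (-2.2386, -0.7803, 0.1326).
Then the next iterate is (x, y, z)₁ = (-0.7386, -0.2803, 1.1326).

(-0.7386, -0.2803, 1.1326)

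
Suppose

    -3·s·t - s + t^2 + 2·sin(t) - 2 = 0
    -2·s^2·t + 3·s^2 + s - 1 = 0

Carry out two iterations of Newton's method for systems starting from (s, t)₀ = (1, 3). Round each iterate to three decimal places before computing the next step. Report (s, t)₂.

At (1, 3): F = (-2.71776, -3.000).
Jacobian J = [[-3·t - 1, -3·s + 2·t + 2·cos(t)], [-4·s·t + 6·s + 1, -2·s^2]].
At the point, J = [[-10.000, 1.02002], [-5.000, -2.000]] (det J = 25.10008).
Solving J·Δ = −F gives Δ = (-0.338, -0.654).
Then the next iterate is (s, t)₁ = (0.662, 2.346).
Round to (0.662, 2.346) and repeat: F = (-0.38888, -1.07951), J = [[-8.038, 1.30628], [-1.24021, -0.87649]].
Δ = (-0.202, -0.946), so (s, t)₂ = (0.460, 1.400).

(0.460, 1.400)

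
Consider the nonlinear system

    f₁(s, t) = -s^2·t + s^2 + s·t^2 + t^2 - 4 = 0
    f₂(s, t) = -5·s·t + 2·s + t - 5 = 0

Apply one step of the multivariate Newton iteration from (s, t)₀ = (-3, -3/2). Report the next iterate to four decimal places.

(-2.3219, 0.2849)

At (-3, -3/2): F = (14.0000, -35.0000).
Jacobian J = [[-2·s·t + 2·s + t^2, -s^2 + 2·s·t + 2·t], [-5·t + 2, -5·s + 1]].
At the point, J = [[-12.7500, -3.0000], [9.5000, 16.0000]] (det J = -175.5000).
Solving J·Δ = −F gives Δ = (0.6781, 1.7849).
Then the next iterate is (s, t)₁ = (-2.3219, 0.2849).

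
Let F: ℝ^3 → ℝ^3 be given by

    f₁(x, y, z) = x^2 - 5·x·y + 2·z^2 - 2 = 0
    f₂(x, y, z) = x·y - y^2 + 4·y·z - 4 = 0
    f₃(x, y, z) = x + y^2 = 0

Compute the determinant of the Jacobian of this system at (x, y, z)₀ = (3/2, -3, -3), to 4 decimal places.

-1476.0000

J = [[2·x - 5·y, -5·x, 4·z], [y, x - 2·y + 4·z, 4·y], [1, 2·y, 0]].
At the point, J = [[18.0000, -7.5000, -12.0000], [-3.0000, -4.5000, -12.0000], [1.0000, -6.0000, 0.0000]].
det J = -1476.0000.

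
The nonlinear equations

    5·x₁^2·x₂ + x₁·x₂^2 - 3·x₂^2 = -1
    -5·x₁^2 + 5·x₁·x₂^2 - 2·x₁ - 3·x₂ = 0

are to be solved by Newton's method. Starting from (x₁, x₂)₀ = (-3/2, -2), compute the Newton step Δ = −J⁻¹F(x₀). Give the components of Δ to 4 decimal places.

(-2.6071, 4.3810)

At (-3/2, -2): F = (-39.5000, -32.2500).
Jacobian J = [[10·x₁·x₂ + x₂^2, 5·x₁^2 + 2·x₁·x₂ - 6·x₂], [-10·x₁ + 5·x₂^2 - 2, 10·x₁·x₂ - 3]].
At the point, J = [[34.0000, 29.2500], [33.0000, 27.0000]] (det J = -47.2500).
Solving J·Δ = −F gives Δ = (-2.6071, 4.3810).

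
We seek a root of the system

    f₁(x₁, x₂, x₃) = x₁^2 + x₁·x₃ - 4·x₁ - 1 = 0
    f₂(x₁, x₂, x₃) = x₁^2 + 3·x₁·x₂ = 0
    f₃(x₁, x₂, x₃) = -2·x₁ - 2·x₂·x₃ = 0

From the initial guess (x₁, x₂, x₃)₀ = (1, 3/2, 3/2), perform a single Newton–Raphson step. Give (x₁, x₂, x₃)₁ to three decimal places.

At (1, 3/2, 3/2): F = (-2.500, 5.500, -6.500).
Jacobian J = [[2·x₁ + x₃ - 4, 0, x₁], [2·x₁ + 3·x₂, 3·x₁, 0], [-2, -2·x₃, -2·x₂]].
At the point, J = [[-0.500, 0.000, 1.000], [6.500, 3.000, 0.000], [-2.000, -3.000, -3.000]] (det J = -9.000).
Solving J·Δ = −F gives Δ = (2.833, -7.972, 3.917).
Then the next iterate is (x₁, x₂, x₃)₁ = (3.833, -6.472, 5.417).

(3.833, -6.472, 5.417)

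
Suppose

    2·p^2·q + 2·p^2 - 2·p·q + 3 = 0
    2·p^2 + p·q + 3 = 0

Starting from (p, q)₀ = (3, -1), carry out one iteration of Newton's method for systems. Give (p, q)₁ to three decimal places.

(1.500, -1.500)

At (3, -1): F = (9.000, 18.000).
Jacobian J = [[4·p·q + 4·p - 2·q, 2·p^2 - 2·p], [4·p + q, p]].
At the point, J = [[2.000, 12.000], [11.000, 3.000]] (det J = -126.000).
Solving J·Δ = −F gives Δ = (-1.500, -0.500).
Then the next iterate is (p, q)₁ = (1.500, -1.500).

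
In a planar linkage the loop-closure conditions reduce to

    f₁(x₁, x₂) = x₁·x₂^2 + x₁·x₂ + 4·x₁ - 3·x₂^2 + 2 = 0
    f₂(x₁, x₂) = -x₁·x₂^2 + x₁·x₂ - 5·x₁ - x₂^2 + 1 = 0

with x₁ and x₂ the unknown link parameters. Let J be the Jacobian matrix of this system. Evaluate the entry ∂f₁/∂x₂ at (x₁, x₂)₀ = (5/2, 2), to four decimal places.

0.5000

∂f₁/∂x₂ = 2·x₁·x₂ + x₁ - 6·x₂.
At (5/2, 2) this is 0.5000.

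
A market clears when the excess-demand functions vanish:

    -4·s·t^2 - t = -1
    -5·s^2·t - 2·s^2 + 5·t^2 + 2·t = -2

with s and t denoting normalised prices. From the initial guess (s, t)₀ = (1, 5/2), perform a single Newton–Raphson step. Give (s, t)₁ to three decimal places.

(0.927, 1.325)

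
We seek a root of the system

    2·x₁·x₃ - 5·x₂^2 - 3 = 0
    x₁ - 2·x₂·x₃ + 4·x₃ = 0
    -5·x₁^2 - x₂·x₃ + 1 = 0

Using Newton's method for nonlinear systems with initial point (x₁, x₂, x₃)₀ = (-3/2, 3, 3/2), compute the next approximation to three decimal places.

At (-3/2, 3, 3/2): F = (-52.500, -4.500, -14.750).
Jacobian J = [[2·x₃, -10·x₂, 2·x₁], [1, -2·x₃, -2·x₂ + 4], [-10·x₁, -x₃, -x₂]].
At the point, J = [[3.000, -30.000, -3.000], [1.000, -3.000, -2.000], [15.000, -1.500, -3.000]] (det J = 697.500).
Solving J·Δ = −F gives Δ = (0.978, -1.737, 0.844).
Then the next iterate is (x₁, x₂, x₃)₁ = (-0.522, 1.263, 2.344).

(-0.522, 1.263, 2.344)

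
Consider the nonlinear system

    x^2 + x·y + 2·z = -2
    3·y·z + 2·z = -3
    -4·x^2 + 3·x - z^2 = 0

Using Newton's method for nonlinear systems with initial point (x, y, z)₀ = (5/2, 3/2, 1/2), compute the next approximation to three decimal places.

(1.483, -0.690, 0.044)

At (5/2, 3/2, 1/2): F = (13.000, 6.250, -17.750).
Jacobian J = [[2·x + y, x, 2], [0, 3·z, 3·y + 2], [-8·x + 3, 0, -2·z]].
At the point, J = [[6.500, 2.500, 2.000], [0.000, 1.500, 6.500], [-17.000, 0.000, -1.000]] (det J = -235.000).
Solving J·Δ = −F gives Δ = (-1.017, -2.190, -0.456).
Then the next iterate is (x, y, z)₁ = (1.483, -0.690, 0.044).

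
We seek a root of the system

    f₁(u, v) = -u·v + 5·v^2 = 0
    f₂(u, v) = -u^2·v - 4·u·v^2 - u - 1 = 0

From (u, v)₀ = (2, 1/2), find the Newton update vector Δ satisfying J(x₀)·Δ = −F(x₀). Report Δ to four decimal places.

At (2, 1/2): F = (0.2500, -7.0000).
Jacobian J = [[-v, -u + 10·v], [-2·u·v - 4·v^2 - 1, -u^2 - 8·u·v]].
At the point, J = [[-0.5000, 3.0000], [-4.0000, -12.0000]] (det J = 18.0000).
Solving J·Δ = −F gives Δ = (-1.0000, -0.2500).

(-1.0000, -0.2500)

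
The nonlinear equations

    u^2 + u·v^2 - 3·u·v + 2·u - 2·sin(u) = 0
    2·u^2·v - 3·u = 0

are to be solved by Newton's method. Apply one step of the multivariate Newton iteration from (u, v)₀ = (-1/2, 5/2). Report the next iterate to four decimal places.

At (-1/2, 5/2): F = (0.833851, 2.7500).
Jacobian J = [[2·u + v^2 - 3·v - 2·cos(u) + 2, 2·u·v - 3·u], [4·u·v - 3, 2·u^2]].
At the point, J = [[-2.005165, -1.0000], [-8.0000, 0.5000]] (det J = -9.002583).
Solving J·Δ = −F gives Δ = (0.3518, 0.1285).
Then the next iterate is (u, v)₁ = (-0.1482, 2.6285).

(-0.1482, 2.6285)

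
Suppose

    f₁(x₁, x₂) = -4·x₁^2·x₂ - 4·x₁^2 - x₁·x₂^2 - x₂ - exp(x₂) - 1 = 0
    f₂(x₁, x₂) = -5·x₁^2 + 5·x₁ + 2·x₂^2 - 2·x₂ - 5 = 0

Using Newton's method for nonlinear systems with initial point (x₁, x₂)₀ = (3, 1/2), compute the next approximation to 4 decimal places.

At (3, 1/2): F = (-57.898721, -35.5000).
Jacobian J = [[-8·x₁·x₂ - 8·x₁ - x₂^2, -4·x₁^2 - 2·x₁·x₂ - exp(x₂) - 1], [-10·x₁ + 5, 4·x₂ - 2]].
At the point, J = [[-36.2500, -41.648721], [-25.0000, 0.0000]] (det J = -1041.218032).
Solving J·Δ = −F gives Δ = (-1.4200, -0.1542).
Then the next iterate is (x₁, x₂)₁ = (1.5800, 0.3458).

(1.5800, 0.3458)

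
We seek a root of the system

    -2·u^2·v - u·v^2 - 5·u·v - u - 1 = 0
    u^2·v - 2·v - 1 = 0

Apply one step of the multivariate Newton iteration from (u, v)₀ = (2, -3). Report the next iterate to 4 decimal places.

(3.7143, 10.7857)

At (2, -3): F = (33.0000, -7.0000).
Jacobian J = [[-4·u·v - v^2 - 5·v - 1, -2·u^2 - 2·u·v - 5·u], [2·u·v, u^2 - 2]].
At the point, J = [[29.0000, -6.0000], [-12.0000, 2.0000]] (det J = -14.0000).
Solving J·Δ = −F gives Δ = (1.7143, 13.7857).
Then the next iterate is (u, v)₁ = (3.7143, 10.7857).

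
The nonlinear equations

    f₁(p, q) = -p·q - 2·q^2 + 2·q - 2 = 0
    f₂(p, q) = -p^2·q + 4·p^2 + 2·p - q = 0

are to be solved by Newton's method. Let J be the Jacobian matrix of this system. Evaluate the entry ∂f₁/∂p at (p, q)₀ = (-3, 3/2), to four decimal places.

-1.5000

∂f₁/∂p = -q.
At (-3, 3/2) this is -1.5000.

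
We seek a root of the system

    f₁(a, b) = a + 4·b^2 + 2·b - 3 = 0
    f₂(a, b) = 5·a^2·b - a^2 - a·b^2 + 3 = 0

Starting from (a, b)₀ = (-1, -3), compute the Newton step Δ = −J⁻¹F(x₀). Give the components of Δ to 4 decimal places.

At (-1, -3): F = (26.0000, -4.0000).
Jacobian J = [[1, 8·b + 2], [10·a·b - 2·a - b^2, 5·a^2 - 2·a·b]].
At the point, J = [[1.0000, -22.0000], [23.0000, -1.0000]] (det J = 505.0000).
Solving J·Δ = −F gives Δ = (0.2257, 1.1921).

(0.2257, 1.1921)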